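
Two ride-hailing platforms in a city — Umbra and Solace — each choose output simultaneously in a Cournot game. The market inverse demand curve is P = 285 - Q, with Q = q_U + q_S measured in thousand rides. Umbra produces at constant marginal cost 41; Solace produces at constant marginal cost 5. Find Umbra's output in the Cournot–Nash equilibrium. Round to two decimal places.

69.33

Umbra's profit: π_U = (285 - Q)q_U - (41q_U). Setting ∂π_U/∂q_U = 0: 244 - 2q_U - (q_S) = 0.
Solace's profit: π_S = (285 - Q)q_S - (5q_S). Setting ∂π_S/∂q_S = 0: 280 - 2q_S - (q_U) = 0.
Best responses: q_U = (244 - q_S)/2, q_S = (280 - q_U)/2.
Solving the pair: q_U = 208/3, q_S = 316/3.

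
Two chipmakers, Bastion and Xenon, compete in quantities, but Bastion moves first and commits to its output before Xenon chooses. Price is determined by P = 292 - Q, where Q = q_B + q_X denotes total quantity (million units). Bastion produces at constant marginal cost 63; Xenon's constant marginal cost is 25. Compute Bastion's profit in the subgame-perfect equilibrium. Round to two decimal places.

4560.13

Solve by backward induction. Given q_B, the follower Xenon maximises π_X = (292 - q_B - q_X)q_X - 25q_X.
Setting the follower's marginal profit to zero, 267 - q_B - 2q_X = 0, i.e. q_X = (267 - q_B)/2.
The leader anticipates this reaction. Substituting into P = 292 - Q gives P = 317/2 - (1/2)q_B, so π_B = (317/2 - (1/2)q_B)q_B - 63q_B.
The leader's first-order condition 191/2 - q_B = 0 yields q_B = 191/2.
Then q_X = (267 - 191/2)/2 = 343/4.
Price P = 292 - 725/4 = 443/4.
Bastion's profit: (443/4 - 63)·(191/2) = 4560.1250.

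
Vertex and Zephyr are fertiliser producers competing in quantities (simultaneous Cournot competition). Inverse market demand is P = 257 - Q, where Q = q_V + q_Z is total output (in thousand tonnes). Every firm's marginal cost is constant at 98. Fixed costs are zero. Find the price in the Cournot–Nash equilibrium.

Each firm earns π_i = (257 - Q)q_i - 98q_i.
First-order condition (treating rivals' output as given): 159 - 2q_i - q_j = 0.
By symmetry each firm produces the same amount; substituting q_j = q_i yields q_i = 159/3 = 53.
Total output Q = 106, so price P = 257 - 106 = 151.

151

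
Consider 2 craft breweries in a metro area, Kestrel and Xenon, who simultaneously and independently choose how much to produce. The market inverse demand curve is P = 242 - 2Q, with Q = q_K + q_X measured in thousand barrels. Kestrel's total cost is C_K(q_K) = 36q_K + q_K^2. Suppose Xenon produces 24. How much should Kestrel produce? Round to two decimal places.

26.33

With the rival's output fixed at 24, Kestrel's profit is π_K = (242 - 2·24 - 2q_K)q_K - (36q_K + q_K²) = (194 - 2q_K)q_K - (36q_K + q_K²).
∂π_K/∂q_K = 158 - 6q_K = 0, so q_K = 79/3.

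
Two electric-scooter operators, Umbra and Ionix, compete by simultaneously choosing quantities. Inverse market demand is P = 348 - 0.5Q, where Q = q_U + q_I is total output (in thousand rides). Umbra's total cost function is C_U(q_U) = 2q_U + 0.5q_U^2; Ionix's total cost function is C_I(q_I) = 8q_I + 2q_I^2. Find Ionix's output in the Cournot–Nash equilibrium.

52

Umbra's profit: π_U = (348 - 0.5Q)q_U - (2q_U + (1/2)q_U²). Setting ∂π_U/∂q_U = 0: 346 - 2q_U - (1/2)(q_I) = 0.
Ionix's profit: π_I = (348 - 0.5Q)q_I - (8q_I + 2q_I²). Setting ∂π_I/∂q_I = 0: 340 - 5q_I - (1/2)(q_U) = 0.
So q_U = (346 - (1/2)q_I)/2 and q_I = (340 - (1/2)q_U)/5.
Solving the pair: q_U = 160, q_I = 52.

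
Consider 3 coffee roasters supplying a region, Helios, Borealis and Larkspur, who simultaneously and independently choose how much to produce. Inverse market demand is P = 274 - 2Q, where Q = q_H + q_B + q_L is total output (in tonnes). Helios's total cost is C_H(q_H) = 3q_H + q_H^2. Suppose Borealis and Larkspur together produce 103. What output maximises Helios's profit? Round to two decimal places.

With rivals' combined output fixed at 103, Helios's profit is π_H = (274 - 2·103 - 2q_H)q_H - (3q_H + q_H²) = (68 - 2q_H)q_H - (3q_H + q_H²).
∂π_H/∂q_H = 65 - 6q_H = 0, so q_H = 65/6.

10.83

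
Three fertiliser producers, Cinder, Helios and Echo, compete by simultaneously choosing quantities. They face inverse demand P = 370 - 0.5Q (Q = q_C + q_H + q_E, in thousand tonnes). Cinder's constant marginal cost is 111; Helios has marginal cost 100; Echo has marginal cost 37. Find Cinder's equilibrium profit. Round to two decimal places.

Cinder's profit: π_C = (370 - 0.5Q)q_C - (111q_C). Setting ∂π_C/∂q_C = 0: 259 - q_C - (1/2)(q_H + q_E) = 0.
Helios's first-order condition: 270 - q_H - (1/2)(q_C + q_E) = 0.
Echo's profit: π_E = (370 - 0.5Q)q_E - (37q_E). Setting ∂π_E/∂q_E = 0: 333 - q_E - (1/2)(q_C + q_H) = 0.
Summing all 3 equations gives 862 − 2Q = 0, hence Q = 431.
Back-substituting: q_C = (259 − 431/2)/(1/2) = 87, q_H = (270 − 431/2)/(1/2) = 109, q_E = (333 − 431/2)/(1/2) = 235.
Price P = 370 - (1/2)·431 = 309/2.
Cinder's profit: (309/2 - 111)·87 = 3784.5000.

3784.50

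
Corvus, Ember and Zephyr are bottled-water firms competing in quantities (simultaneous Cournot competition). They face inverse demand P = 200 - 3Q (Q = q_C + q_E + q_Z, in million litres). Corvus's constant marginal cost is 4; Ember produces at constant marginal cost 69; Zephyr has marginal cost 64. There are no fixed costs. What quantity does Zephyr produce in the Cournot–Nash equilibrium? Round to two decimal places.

Corvus's profit: π_C = (200 - 3Q)q_C - (4q_C). Setting ∂π_C/∂q_C = 0: 196 - 6q_C - 3(q_E + q_Z) = 0.
Ember's profit: π_E = (200 - 3Q)q_E - (69q_E). Setting ∂π_E/∂q_E = 0: 131 - 6q_E - 3(q_C + q_Z) = 0.
Zephyr's profit: π_Z = (200 - 3Q)q_Z - (64q_Z). Setting ∂π_Z/∂q_Z = 0: 136 - 6q_Z - 3(q_C + q_E) = 0.
Adding the 3 conditions: 463 − 6Q − 6Q = 0, i.e. Q = 463/12.
Back-substituting: q_C = (196 − 463/4)/3 = 107/4, q_E = (131 − 463/4)/3 = 61/12, q_Z = (136 − 463/4)/3 = 27/4.

6.75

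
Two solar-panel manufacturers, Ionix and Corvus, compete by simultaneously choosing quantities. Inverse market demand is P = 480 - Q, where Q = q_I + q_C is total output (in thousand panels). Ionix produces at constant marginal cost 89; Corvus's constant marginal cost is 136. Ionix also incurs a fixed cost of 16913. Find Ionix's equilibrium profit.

4403

Ionix's profit: π_I = (480 - Q)q_I - (89q_I). Setting ∂π_I/∂q_I = 0: 391 - 2q_I - (q_C) = 0.
Corvus's profit: π_C = (480 - Q)q_C - (136q_C). Setting ∂π_C/∂q_C = 0: 344 - 2q_C - (q_I) = 0.
Best responses: q_I = (391 - q_C)/2, q_C = (344 - q_I)/2.
Substituting one into the other gives q_I = 146 and q_C = 99.
Price P = 480 - 245 = 235.
Ionix's profit: (235 - 89)·146 - 16913 = 4403.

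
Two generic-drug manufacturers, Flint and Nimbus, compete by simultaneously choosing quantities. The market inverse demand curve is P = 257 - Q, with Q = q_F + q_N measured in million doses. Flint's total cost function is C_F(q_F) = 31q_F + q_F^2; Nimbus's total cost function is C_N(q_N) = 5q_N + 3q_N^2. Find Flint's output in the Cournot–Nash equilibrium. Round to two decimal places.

Flint's profit: π_F = (257 - Q)q_F - (31q_F + q_F²). Setting ∂π_F/∂q_F = 0: 226 - 4q_F - (q_N) = 0.
Nimbus's first-order condition: 252 - 8q_N - (q_F) = 0.
Rearranging gives the reaction functions q_F = (226 - q_N)/4 and q_N = (252 - q_F)/8.
Substituting one into the other gives q_F = 1556/31 and q_N = 782/31.

50.19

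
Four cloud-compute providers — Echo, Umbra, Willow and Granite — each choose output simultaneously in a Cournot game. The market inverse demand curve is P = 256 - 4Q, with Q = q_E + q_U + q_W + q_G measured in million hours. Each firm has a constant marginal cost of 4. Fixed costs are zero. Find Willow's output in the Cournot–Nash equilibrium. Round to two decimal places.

Each firm earns π_i = (256 - 4Q)q_i - 4q_i.
First-order condition (treating rivals' output as given): 252 - 8q_i - 4·Σ_{j≠i} q_j = 0.
By symmetry each firm produces the same amount; substituting Σ_{j≠i} q_j = 3q_i yields q_i = 252/20 = 63/5.

12.60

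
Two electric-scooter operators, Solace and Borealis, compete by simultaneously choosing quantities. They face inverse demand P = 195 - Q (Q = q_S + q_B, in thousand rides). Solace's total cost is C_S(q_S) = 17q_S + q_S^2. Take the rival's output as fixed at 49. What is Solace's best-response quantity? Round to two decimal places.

With the rival's output fixed at 49, Solace's profit is π_S = (195 - 49 - q_S)q_S - (17q_S + q_S²) = (146 - q_S)q_S - (17q_S + q_S²).
∂π_S/∂q_S = 129 - 4q_S = 0, so q_S = 129/4.

32.25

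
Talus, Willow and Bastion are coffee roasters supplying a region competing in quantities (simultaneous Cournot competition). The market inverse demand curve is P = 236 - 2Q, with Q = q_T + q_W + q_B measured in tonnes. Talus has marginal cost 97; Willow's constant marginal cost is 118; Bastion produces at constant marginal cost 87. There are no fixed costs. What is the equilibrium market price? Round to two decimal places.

Talus's profit: π_T = (236 - 2Q)q_T - (97q_T). Setting ∂π_T/∂q_T = 0: 139 - 4q_T - 2(q_W + q_B) = 0.
Willow's first-order condition: 118 - 4q_W - 2(q_T + q_B) = 0.
Bastion's profit: π_B = (236 - 2Q)q_B - (87q_B). Setting ∂π_B/∂q_B = 0: 149 - 4q_B - 2(q_T + q_W) = 0.
Adding the 3 conditions: 406 − 4Q − 4Q = 0, i.e. Q = 203/4.
Back-substituting: q_T = (139 − 203/2)/2 = 75/4, q_W = (118 − 203/2)/2 = 33/4, q_B = (149 − 203/2)/2 = 95/4.
Total output Q = 203/4, so price P = 236 - 2·(203/4) = 269/2.

134.50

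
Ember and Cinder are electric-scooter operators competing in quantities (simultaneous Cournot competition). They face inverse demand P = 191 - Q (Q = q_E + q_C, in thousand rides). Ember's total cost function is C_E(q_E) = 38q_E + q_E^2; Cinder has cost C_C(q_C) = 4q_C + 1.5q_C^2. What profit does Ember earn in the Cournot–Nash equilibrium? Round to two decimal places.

Ember's profit: π_E = (191 - Q)q_E - (38q_E + q_E²). Setting ∂π_E/∂q_E = 0: 153 - 4q_E - (q_C) = 0.
Cinder's profit: π_C = (191 - Q)q_C - (4q_C + (3/2)q_C²). Setting ∂π_C/∂q_C = 0: 187 - 5q_C - (q_E) = 0.
Best responses: q_E = (153 - q_C)/4, q_C = (187 - q_E)/5.
Solving the pair: q_E = 578/19, q_C = 595/19.
Price P = 191 - 1173/19 = 129.2632.
Ember's profit: 129.2632·(578/19) - 38·(578/19) - (578/19)² = 1850.8809.

1850.88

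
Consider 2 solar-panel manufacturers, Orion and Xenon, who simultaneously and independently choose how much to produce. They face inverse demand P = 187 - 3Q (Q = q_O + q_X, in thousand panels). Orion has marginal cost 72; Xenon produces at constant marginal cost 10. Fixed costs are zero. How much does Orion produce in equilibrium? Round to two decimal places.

5.89

Orion's profit: π_O = (187 - 3Q)q_O - (72q_O). Setting ∂π_O/∂q_O = 0: 115 - 6q_O - 3(q_X) = 0.
Xenon's first-order condition: 177 - 6q_X - 3(q_O) = 0.
Best responses: q_O = (115 - 3q_X)/6, q_X = (177 - 3q_O)/6.
Solving the pair: q_O = 53/9, q_X = 239/9.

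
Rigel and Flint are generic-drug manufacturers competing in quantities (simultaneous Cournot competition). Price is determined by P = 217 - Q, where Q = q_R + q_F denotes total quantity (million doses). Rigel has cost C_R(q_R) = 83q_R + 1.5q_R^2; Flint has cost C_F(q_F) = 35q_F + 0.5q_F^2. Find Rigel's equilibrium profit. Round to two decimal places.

Rigel's profit: π_R = (217 - Q)q_R - (83q_R + (3/2)q_R²). Setting ∂π_R/∂q_R = 0: 134 - 5q_R - (q_F) = 0.
Flint's profit: π_F = (217 - Q)q_F - (35q_F + (1/2)q_F²). Setting ∂π_F/∂q_F = 0: 182 - 3q_F - (q_R) = 0.
So q_R = (134 - q_F)/5 and q_F = (182 - q_R)/3.
Substituting one into the other gives q_R = 110/7 and q_F = 388/7.
Price P = 217 - 498/7 = 1021/7.
Rigel's profit: (1021/7)·(110/7) - 83·(110/7) - (3/2)(110/7)² = 617.3469.

617.35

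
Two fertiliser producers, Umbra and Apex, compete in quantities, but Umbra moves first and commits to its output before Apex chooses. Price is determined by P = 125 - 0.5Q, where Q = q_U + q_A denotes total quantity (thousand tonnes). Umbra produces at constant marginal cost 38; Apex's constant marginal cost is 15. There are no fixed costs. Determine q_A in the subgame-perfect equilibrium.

78

The follower Apex best-responds to any q_U: π_A = (125 - 0.5Q)q_A - 15q_A.
Follower FOC: 110 - (1/2)q_U - q_A = 0, so q_A(q_U) = (110 - (1/2)q_U).
Umbra substitutes q_A(q_U) into its own profit: π_U = q_U(125 - (1/2)q_U - (110 - (1/2)q_U)/2) - 38q_U = (70 - (1/4)q_U)q_U - 38q_U.
The leader's first-order condition 32 - (1/2)q_U = 0 yields q_U = 64.
Then q_A = (110 - (1/2)·64) = 78.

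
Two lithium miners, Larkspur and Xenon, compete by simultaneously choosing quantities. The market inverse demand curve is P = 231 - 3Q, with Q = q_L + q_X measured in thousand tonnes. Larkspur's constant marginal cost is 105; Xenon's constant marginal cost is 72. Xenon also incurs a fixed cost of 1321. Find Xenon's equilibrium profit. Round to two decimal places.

Larkspur's profit: π_L = (231 - 3Q)q_L - (105q_L). Setting ∂π_L/∂q_L = 0: 126 - 6q_L - 3(q_X) = 0.
Xenon's first-order condition: 159 - 6q_X - 3(q_L) = 0.
Rearranging gives the reaction functions q_L = (126 - 3q_X)/6 and q_X = (159 - 3q_L)/6.
Solving the pair: q_L = 31/3, q_X = 64/3.
Price P = 231 - 3·(95/3) = 136.
Xenon's profit: (136 - 72)·(64/3) - 1321 = 133/3.

44.33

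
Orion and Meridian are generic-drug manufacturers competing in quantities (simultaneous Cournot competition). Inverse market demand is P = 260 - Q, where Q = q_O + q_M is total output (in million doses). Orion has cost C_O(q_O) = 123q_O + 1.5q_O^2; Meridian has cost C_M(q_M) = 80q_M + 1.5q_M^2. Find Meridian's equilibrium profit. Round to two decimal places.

2526.78

Orion's profit: π_O = (260 - Q)q_O - (123q_O + (3/2)q_O²). Setting ∂π_O/∂q_O = 0: 137 - 5q_O - (q_M) = 0.
Meridian's profit: π_M = (260 - Q)q_M - (80q_M + (3/2)q_M²). Setting ∂π_M/∂q_M = 0: 180 - 5q_M - (q_O) = 0.
Rearranging gives the reaction functions q_O = (137 - q_M)/5 and q_M = (180 - q_O)/5.
Solving the pair: q_O = 505/24, q_M = 763/24.
Price P = 260 - 317/6 = 1243/6.
Meridian's profit: (1243/6)·(763/24) - 80·(763/24) - (3/2)(763/24)² = 2526.7752.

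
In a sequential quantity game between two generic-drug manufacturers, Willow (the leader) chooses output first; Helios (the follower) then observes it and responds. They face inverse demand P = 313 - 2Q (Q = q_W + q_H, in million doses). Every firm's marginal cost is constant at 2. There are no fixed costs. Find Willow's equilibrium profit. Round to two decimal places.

The follower Helios best-responds to any q_W: π_H = (313 - 2Q)q_H - 2q_H.
Setting the follower's marginal profit to zero, 311 - 2q_W - 4q_H = 0, i.e. q_H = (311 - 2q_W)/4.
Willow substitutes q_H(q_W) into its own profit: π_W = q_W(313 - 2q_W - (311 - 2q_W)/2) - 2q_W = (315/2 - q_W)q_W - 2q_W.
Maximising: ∂π_W/∂q_W = 311/2 - 2q_W = 0, giving q_W = 311/4.
Then q_H = (311 - 2·(311/4))/4 = 311/8.
Price P = 313 - 2·(933/8) = 319/4.
Willow's profit: (319/4 - 2)·(311/4) = 6045.0625.

6045.06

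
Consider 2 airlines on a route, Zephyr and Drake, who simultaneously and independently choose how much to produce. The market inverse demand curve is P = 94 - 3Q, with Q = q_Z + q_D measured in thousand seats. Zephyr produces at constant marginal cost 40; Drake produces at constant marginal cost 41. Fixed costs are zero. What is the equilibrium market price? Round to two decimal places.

58.33

Zephyr's profit: π_Z = (94 - 3Q)q_Z - (40q_Z). Setting ∂π_Z/∂q_Z = 0: 54 - 6q_Z - 3(q_D) = 0.
Drake's first-order condition: 53 - 6q_D - 3(q_Z) = 0.
Best responses: q_Z = (54 - 3q_D)/6, q_D = (53 - 3q_Z)/6.
Substituting one into the other gives q_Z = 55/9 and q_D = 52/9.
Total output Q = 107/9, so price P = 94 - 3·(107/9) = 175/3.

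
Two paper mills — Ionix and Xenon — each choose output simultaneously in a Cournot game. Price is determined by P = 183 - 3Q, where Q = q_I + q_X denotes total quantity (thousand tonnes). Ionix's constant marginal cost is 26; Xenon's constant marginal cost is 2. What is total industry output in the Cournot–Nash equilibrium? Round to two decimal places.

37.56

Ionix's profit: π_I = (183 - 3Q)q_I - (26q_I). Setting ∂π_I/∂q_I = 0: 157 - 6q_I - 3(q_X) = 0.
Xenon's first-order condition: 181 - 6q_X - 3(q_I) = 0.
Rearranging gives the reaction functions q_I = (157 - 3q_X)/6 and q_X = (181 - 3q_I)/6.
Solving the pair: q_I = 133/9, q_X = 205/9.
Total output Q = 133/9 + 205/9 = 338/9.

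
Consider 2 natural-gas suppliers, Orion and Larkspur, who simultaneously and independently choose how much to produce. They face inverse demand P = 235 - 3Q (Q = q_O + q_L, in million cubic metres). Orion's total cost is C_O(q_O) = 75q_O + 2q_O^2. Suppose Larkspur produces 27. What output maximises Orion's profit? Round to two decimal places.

7.90

With the rival's output fixed at 27, Orion's profit is π_O = (235 - 3·27 - 3q_O)q_O - (75q_O + 2q_O²) = (154 - 3q_O)q_O - (75q_O + 2q_O²).
∂π_O/∂q_O = 79 - 10q_O = 0, so q_O = 79/10.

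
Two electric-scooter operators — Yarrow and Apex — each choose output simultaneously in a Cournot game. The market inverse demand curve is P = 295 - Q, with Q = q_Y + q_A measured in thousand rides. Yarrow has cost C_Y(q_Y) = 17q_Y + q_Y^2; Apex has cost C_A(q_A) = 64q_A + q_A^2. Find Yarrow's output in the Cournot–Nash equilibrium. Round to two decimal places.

Yarrow's profit: π_Y = (295 - Q)q_Y - (17q_Y + q_Y²). Setting ∂π_Y/∂q_Y = 0: 278 - 4q_Y - (q_A) = 0.
Apex's profit: π_A = (295 - Q)q_A - (64q_A + q_A²). Setting ∂π_A/∂q_A = 0: 231 - 4q_A - (q_Y) = 0.
Best responses: q_Y = (278 - q_A)/4, q_A = (231 - q_Y)/4.
Substituting one into the other gives q_Y = 881/15 and q_A = 646/15.

58.73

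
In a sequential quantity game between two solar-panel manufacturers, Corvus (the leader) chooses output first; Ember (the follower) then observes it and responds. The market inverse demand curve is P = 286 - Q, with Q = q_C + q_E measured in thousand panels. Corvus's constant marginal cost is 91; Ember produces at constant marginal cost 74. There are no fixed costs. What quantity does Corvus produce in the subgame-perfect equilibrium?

89

The follower Ember best-responds to any q_C: π_E = (286 - Q)q_E - 74q_E.
Follower FOC: 212 - q_C - 2q_E = 0, so q_E(q_C) = (212 - q_C)/2.
The leader anticipates this reaction. Substituting into P = 286 - Q gives P = 180 - (1/2)q_C, so π_C = (180 - (1/2)q_C)q_C - 91q_C.
Maximising: ∂π_C/∂q_C = 89 - q_C = 0, giving q_C = 89.
Then q_E = (212 - 89)/2 = 123/2.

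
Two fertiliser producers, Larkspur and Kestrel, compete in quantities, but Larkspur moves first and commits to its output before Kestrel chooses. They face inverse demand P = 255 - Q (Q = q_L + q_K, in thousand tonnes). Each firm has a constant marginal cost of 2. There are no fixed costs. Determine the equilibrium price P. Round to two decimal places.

65.25

The follower Kestrel best-responds to any q_L: π_K = (255 - Q)q_K - 2q_K.
Follower FOC: 253 - q_L - 2q_K = 0, so q_K(q_L) = (253 - q_L)/2.
The leader anticipates this reaction. Substituting into P = 255 - Q gives P = 257/2 - (1/2)q_L, so π_L = (257/2 - (1/2)q_L)q_L - 2q_L.
Leader FOC: 253/2 - q_L = 0, so q_L = 253/2.
Then q_K = (253 - 253/2)/2 = 253/4.
Total output Q = 759/4, so price P = 255 - 759/4 = 261/4.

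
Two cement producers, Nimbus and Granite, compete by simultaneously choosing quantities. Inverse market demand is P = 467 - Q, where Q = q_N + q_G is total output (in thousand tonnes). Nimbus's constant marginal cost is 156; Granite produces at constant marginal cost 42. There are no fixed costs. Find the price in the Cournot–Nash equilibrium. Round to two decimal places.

Nimbus's profit: π_N = (467 - Q)q_N - (156q_N). Setting ∂π_N/∂q_N = 0: 311 - 2q_N - (q_G) = 0.
Granite's profit: π_G = (467 - Q)q_G - (42q_G). Setting ∂π_G/∂q_G = 0: 425 - 2q_G - (q_N) = 0.
Best responses: q_N = (311 - q_G)/2, q_G = (425 - q_N)/2.
Substituting one into the other gives q_N = 197/3 and q_G = 539/3.
Total output Q = 736/3, so price P = 467 - 736/3 = 665/3.

221.67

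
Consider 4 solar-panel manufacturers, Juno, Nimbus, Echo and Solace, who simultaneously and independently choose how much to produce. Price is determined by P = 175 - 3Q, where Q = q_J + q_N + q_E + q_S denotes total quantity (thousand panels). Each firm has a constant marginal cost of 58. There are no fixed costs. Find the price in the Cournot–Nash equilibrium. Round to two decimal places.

Each firm earns π_i = (175 - 3Q)q_i - 58q_i.
Setting ∂π_i/∂q_i = 0 with rivals' quantities fixed: 117 - 6q_i - 3·Σ_{j≠i} q_j = 0.
With identical firms every q_j equals q_i, so Σ_{j≠i} q_j = 3q_i and 117 = 15q_i, giving q_i = 39/5.
Total output Q = 156/5, so price P = 175 - 3·(156/5) = 407/5.

81.40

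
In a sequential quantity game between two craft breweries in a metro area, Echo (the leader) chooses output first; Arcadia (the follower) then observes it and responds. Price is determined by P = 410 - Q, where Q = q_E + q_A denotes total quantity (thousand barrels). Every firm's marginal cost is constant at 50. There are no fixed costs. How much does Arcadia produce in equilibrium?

90

The follower Arcadia best-responds to any q_E: π_A = (410 - Q)q_A - 50q_A.
Setting the follower's marginal profit to zero, 360 - q_E - 2q_A = 0, i.e. q_A = (360 - q_E)/2.
The leader anticipates this reaction. Substituting into P = 410 - Q gives P = 230 - (1/2)q_E, so π_E = (230 - (1/2)q_E)q_E - 50q_E.
Leader FOC: 180 - q_E = 0, so q_E = 180.
Then q_A = (360 - 180)/2 = 90.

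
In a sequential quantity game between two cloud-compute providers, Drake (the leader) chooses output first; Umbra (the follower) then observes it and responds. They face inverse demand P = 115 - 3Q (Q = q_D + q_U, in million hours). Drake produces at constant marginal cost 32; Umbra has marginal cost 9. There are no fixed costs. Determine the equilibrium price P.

47

Solve by backward induction. Given q_D, the follower Umbra maximises π_U = (115 - 3q_D - 3q_U)q_U - 9q_U.
∂π_U/∂q_U = 106 - 3q_D - 6q_U = 0 gives the reaction function q_U = (106 - 3q_D)/6.
The leader anticipates this reaction. Substituting into P = 115 - 3Q gives P = 62 - (3/2)q_D, so π_D = (62 - (3/2)q_D)q_D - 32q_D.
Maximising: ∂π_D/∂q_D = 30 - 3q_D = 0, giving q_D = 10.
Then q_U = (106 - 3·10)/6 = 38/3.
Total output Q = 68/3, so price P = 115 - 3·(68/3) = 47.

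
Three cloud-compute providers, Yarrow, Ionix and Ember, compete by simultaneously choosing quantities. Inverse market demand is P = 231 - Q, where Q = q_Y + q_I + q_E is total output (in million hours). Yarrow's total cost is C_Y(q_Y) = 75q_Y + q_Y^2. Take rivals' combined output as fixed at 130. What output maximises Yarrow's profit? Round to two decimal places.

6.50

With rivals' combined output fixed at 130, Yarrow's profit is π_Y = (231 - 130 - q_Y)q_Y - (75q_Y + q_Y²) = (101 - q_Y)q_Y - (75q_Y + q_Y²).
∂π_Y/∂q_Y = 26 - 4q_Y = 0, so q_Y = 13/2.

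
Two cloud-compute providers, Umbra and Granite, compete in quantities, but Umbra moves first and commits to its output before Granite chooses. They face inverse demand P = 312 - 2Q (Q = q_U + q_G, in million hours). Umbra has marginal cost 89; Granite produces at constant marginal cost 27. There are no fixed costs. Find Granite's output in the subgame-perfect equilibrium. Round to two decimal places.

51.13

The follower Granite best-responds to any q_U: π_G = (312 - 2Q)q_G - 27q_G.
Follower FOC: 285 - 2q_U - 4q_G = 0, so q_G(q_U) = (285 - 2q_U)/4.
Umbra substitutes q_G(q_U) into its own profit: π_U = q_U(312 - 2q_U - (285 - 2q_U)/2) - 89q_U = (339/2 - q_U)q_U - 89q_U.
Leader FOC: 161/2 - 2q_U = 0, so q_U = 161/4.
Then q_G = (285 - 2·(161/4))/4 = 409/8.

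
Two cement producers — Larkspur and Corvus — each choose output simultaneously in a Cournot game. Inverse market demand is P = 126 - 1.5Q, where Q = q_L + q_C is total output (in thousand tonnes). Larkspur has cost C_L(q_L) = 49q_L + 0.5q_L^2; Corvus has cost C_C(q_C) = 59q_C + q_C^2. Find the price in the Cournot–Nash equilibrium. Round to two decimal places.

89.07

Larkspur's profit: π_L = (126 - 1.5Q)q_L - (49q_L + (1/2)q_L²). Setting ∂π_L/∂q_L = 0: 77 - 4q_L - (3/2)(q_C) = 0.
Corvus's profit: π_C = (126 - 1.5Q)q_C - (59q_C + q_C²). Setting ∂π_C/∂q_C = 0: 67 - 5q_C - (3/2)(q_L) = 0.
Rearranging gives the reaction functions q_L = (77 - (3/2)q_C)/4 and q_C = (67 - (3/2)q_L)/5.
Solving the pair: q_L = 1138/71, q_C = 610/71.
Total output Q = 1748/71, so price P = 126 - (3/2)·(1748/71) = 89.0704.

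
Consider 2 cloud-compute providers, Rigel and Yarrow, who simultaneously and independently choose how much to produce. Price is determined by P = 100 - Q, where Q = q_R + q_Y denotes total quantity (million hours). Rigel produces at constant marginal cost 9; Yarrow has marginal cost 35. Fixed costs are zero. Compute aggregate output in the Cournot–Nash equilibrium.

52

Rigel's profit: π_R = (100 - Q)q_R - (9q_R). Setting ∂π_R/∂q_R = 0: 91 - 2q_R - (q_Y) = 0.
Yarrow's profit: π_Y = (100 - Q)q_Y - (35q_Y). Setting ∂π_Y/∂q_Y = 0: 65 - 2q_Y - (q_R) = 0.
So q_R = (91 - q_Y)/2 and q_Y = (65 - q_R)/2.
Solving the pair: q_R = 39, q_Y = 13.
Total output Q = 39 + 13 = 52.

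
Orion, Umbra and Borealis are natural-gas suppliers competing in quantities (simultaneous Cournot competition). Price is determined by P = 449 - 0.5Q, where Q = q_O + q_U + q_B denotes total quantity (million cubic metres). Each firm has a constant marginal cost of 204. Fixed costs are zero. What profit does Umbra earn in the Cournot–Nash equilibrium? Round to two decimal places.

7503.13

A representative firm's profit is π_i = q_i(449 - 0.5Q) - 204q_i.
First-order condition (treating rivals' output as given): 245 - q_i - (1/2)·Σ_{j≠i} q_j = 0.
With identical firms every q_j equals q_i, so Σ_{j≠i} q_j = 2q_i and 245 = 2q_i, giving q_i = 245/2.
Price P = 449 - (1/2)·(735/2) = 1061/4.
Umbra's profit: (1061/4 - 204)·(245/2) = 7503.1250.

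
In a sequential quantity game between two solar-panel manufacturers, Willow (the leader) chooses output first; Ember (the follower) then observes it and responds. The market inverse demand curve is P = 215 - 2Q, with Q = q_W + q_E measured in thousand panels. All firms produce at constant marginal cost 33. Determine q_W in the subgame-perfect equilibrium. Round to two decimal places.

45.50

Solve by backward induction. Given q_W, the follower Ember maximises π_E = (215 - 2q_W - 2q_E)q_E - 33q_E.
Setting the follower's marginal profit to zero, 182 - 2q_W - 4q_E = 0, i.e. q_E = (182 - 2q_W)/4.
Willow substitutes q_E(q_W) into its own profit: π_W = q_W(215 - 2q_W - (182 - 2q_W)/2) - 33q_W = (124 - q_W)q_W - 33q_W.
Maximising: ∂π_W/∂q_W = 91 - 2q_W = 0, giving q_W = 91/2.
Then q_E = (182 - 2·(91/2))/4 = 91/4.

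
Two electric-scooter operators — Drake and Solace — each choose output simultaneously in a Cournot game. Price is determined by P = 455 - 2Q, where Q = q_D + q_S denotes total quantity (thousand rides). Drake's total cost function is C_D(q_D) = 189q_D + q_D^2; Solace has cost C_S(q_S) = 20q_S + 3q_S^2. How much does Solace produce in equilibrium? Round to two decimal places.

37.11

Drake's profit: π_D = (455 - 2Q)q_D - (189q_D + q_D²). Setting ∂π_D/∂q_D = 0: 266 - 6q_D - 2(q_S) = 0.
Solace's first-order condition: 435 - 10q_S - 2(q_D) = 0.
So q_D = (266 - 2q_S)/6 and q_S = (435 - 2q_D)/10.
Solving the pair: q_D = 895/28, q_S = 1039/28.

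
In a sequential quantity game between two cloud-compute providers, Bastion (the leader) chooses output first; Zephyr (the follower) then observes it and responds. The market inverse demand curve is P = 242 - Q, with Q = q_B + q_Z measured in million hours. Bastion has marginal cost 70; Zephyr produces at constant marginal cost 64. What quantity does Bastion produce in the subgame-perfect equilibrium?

The follower Zephyr best-responds to any q_B: π_Z = (242 - Q)q_Z - 64q_Z.
∂π_Z/∂q_Z = 178 - q_B - 2q_Z = 0 gives the reaction function q_Z = (178 - q_B)/2.
The leader anticipates this reaction. Substituting into P = 242 - Q gives P = 153 - (1/2)q_B, so π_B = (153 - (1/2)q_B)q_B - 70q_B.
Maximising: ∂π_B/∂q_B = 83 - q_B = 0, giving q_B = 83.
Then q_Z = (178 - 83)/2 = 95/2.

83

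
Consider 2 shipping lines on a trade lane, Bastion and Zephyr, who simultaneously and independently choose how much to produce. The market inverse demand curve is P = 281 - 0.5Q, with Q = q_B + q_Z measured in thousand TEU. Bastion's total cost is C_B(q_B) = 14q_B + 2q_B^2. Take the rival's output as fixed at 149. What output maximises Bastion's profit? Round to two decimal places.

With the rival's output fixed at 149, Bastion's profit is π_B = (281 - (1/2)·149 - (1/2)q_B)q_B - (14q_B + 2q_B²) = (413/2 - (1/2)q_B)q_B - (14q_B + 2q_B²).
∂π_B/∂q_B = 385/2 - 5q_B = 0, so q_B = 77/2.

38.50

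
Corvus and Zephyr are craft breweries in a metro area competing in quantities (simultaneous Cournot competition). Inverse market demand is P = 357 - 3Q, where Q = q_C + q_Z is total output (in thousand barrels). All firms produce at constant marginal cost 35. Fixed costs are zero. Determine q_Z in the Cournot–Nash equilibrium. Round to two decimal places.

A representative firm's profit is π_i = q_i(357 - 3Q) - 35q_i.
First-order condition (treating rivals' output as given): 322 - 6q_i - 3q_j = 0.
By symmetry each firm produces the same amount; substituting q_j = q_i yields q_i = 322/9.

35.78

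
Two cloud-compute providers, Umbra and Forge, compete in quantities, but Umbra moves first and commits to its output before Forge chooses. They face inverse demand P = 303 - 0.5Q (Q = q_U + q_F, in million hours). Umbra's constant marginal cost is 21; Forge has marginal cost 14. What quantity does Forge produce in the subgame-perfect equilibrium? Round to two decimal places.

151.50

The follower Forge best-responds to any q_U: π_F = (303 - 0.5Q)q_F - 14q_F.
Follower FOC: 289 - (1/2)q_U - q_F = 0, so q_F(q_U) = (289 - (1/2)q_U).
Umbra substitutes q_F(q_U) into its own profit: π_U = q_U(303 - (1/2)q_U - (289 - (1/2)q_U)/2) - 21q_U = (317/2 - (1/4)q_U)q_U - 21q_U.
Maximising: ∂π_U/∂q_U = 275/2 - (1/2)q_U = 0, giving q_U = 275.
Then q_F = (289 - (1/2)·275) = 303/2.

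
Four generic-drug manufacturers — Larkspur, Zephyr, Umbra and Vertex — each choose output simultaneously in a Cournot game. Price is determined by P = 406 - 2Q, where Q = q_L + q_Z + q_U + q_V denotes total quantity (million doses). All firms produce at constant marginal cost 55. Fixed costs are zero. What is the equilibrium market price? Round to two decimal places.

125.20

A representative firm's profit is π_i = q_i(406 - 2Q) - 55q_i.
First-order condition (treating rivals' output as given): 351 - 4q_i - 2·Σ_{j≠i} q_j = 0.
By symmetry each firm produces the same amount; substituting Σ_{j≠i} q_j = 3q_i yields q_i = 351/10.
Total output Q = 702/5, so price P = 406 - 2·(702/5) = 626/5.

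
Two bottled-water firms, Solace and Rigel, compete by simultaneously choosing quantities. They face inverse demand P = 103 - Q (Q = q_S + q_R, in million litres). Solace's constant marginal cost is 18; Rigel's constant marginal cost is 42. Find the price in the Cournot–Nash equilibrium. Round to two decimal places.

Solace's profit: π_S = (103 - Q)q_S - (18q_S). Setting ∂π_S/∂q_S = 0: 85 - 2q_S - (q_R) = 0.
Rigel's profit: π_R = (103 - Q)q_R - (42q_R). Setting ∂π_R/∂q_R = 0: 61 - 2q_R - (q_S) = 0.
Rearranging gives the reaction functions q_S = (85 - q_R)/2 and q_R = (61 - q_S)/2.
Substituting one into the other gives q_S = 109/3 and q_R = 37/3.
Total output Q = 146/3, so price P = 103 - 146/3 = 163/3.

54.33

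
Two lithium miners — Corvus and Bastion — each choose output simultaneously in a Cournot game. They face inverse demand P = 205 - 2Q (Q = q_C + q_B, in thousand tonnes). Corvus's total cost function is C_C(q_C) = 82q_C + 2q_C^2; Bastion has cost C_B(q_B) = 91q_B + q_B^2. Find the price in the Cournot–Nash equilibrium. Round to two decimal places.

151.55

Corvus's profit: π_C = (205 - 2Q)q_C - (82q_C + 2q_C²). Setting ∂π_C/∂q_C = 0: 123 - 8q_C - 2(q_B) = 0.
Bastion's profit: π_B = (205 - 2Q)q_B - (91q_B + q_B²). Setting ∂π_B/∂q_B = 0: 114 - 6q_B - 2(q_C) = 0.
So q_C = (123 - 2q_B)/8 and q_B = (114 - 2q_C)/6.
Substituting one into the other gives q_C = 255/22 and q_B = 333/22.
Total output Q = 294/11, so price P = 205 - 2·(294/11) = 1667/11.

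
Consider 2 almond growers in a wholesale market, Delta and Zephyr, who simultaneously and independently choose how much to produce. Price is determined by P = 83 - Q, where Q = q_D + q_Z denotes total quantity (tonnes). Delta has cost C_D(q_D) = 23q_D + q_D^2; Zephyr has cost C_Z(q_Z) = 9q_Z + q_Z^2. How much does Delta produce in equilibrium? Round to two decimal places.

Delta's profit: π_D = (83 - Q)q_D - (23q_D + q_D²). Setting ∂π_D/∂q_D = 0: 60 - 4q_D - (q_Z) = 0.
Zephyr's profit: π_Z = (83 - Q)q_Z - (9q_Z + q_Z²). Setting ∂π_Z/∂q_Z = 0: 74 - 4q_Z - (q_D) = 0.
So q_D = (60 - q_Z)/4 and q_Z = (74 - q_D)/4.
Substituting one into the other gives q_D = 166/15 and q_Z = 236/15.

11.07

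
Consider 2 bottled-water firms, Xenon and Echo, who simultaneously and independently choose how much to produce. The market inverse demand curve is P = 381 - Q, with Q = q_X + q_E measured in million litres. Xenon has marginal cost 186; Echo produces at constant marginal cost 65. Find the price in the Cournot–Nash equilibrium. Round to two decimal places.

Xenon's profit: π_X = (381 - Q)q_X - (186q_X). Setting ∂π_X/∂q_X = 0: 195 - 2q_X - (q_E) = 0.
Echo's profit: π_E = (381 - Q)q_E - (65q_E). Setting ∂π_E/∂q_E = 0: 316 - 2q_E - (q_X) = 0.
So q_X = (195 - q_E)/2 and q_E = (316 - q_X)/2.
Substituting one into the other gives q_X = 74/3 and q_E = 437/3.
Total output Q = 511/3, so price P = 381 - 511/3 = 632/3.

210.67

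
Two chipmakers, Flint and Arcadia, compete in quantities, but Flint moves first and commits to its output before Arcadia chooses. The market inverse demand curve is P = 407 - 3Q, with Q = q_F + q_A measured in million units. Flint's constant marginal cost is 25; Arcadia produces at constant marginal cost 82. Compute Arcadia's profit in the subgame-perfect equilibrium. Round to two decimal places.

927.52

Solve by backward induction. Given q_F, the follower Arcadia maximises π_A = (407 - 3q_F - 3q_A)q_A - 82q_A.
Setting the follower's marginal profit to zero, 325 - 3q_F - 6q_A = 0, i.e. q_A = (325 - 3q_F)/6.
Flint substitutes q_A(q_F) into its own profit: π_F = q_F(407 - 3q_F - (325 - 3q_F)/2) - 25q_F = (489/2 - (3/2)q_F)q_F - 25q_F.
The leader's first-order condition 439/2 - 3q_F = 0 yields q_F = 439/6.
Then q_A = (325 - 3·(439/6))/6 = 211/12.
Price P = 407 - 3·(363/4) = 539/4.
Arcadia's profit: (539/4 - 82)·(211/12) = 927.5208.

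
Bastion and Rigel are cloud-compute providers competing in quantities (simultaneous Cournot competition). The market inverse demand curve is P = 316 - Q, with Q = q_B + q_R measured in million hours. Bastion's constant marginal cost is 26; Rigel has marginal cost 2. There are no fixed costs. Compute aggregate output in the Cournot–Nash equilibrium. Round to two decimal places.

Bastion's profit: π_B = (316 - Q)q_B - (26q_B). Setting ∂π_B/∂q_B = 0: 290 - 2q_B - (q_R) = 0.
Rigel's profit: π_R = (316 - Q)q_R - (2q_R). Setting ∂π_R/∂q_R = 0: 314 - 2q_R - (q_B) = 0.
So q_B = (290 - q_R)/2 and q_R = (314 - q_B)/2.
Substituting one into the other gives q_B = 266/3 and q_R = 338/3.
Total output Q = 266/3 + 338/3 = 604/3.

201.33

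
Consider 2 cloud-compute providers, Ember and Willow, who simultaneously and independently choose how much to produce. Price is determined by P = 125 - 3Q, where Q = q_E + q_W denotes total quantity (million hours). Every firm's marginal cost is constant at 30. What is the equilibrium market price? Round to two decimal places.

A representative firm's profit is π_i = q_i(125 - 3Q) - 30q_i.
First-order condition (treating rivals' output as given): 95 - 6q_i - 3q_j = 0.
By symmetry each firm produces the same amount; substituting q_j = q_i yields q_i = 95/9.
Total output Q = 190/9, so price P = 125 - 3·(190/9) = 185/3.

61.67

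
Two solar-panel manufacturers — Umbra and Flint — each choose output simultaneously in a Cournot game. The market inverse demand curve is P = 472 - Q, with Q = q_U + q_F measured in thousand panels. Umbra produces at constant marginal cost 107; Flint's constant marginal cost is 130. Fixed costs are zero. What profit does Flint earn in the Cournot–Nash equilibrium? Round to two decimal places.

Umbra's profit: π_U = (472 - Q)q_U - (107q_U). Setting ∂π_U/∂q_U = 0: 365 - 2q_U - (q_F) = 0.
Flint's first-order condition: 342 - 2q_F - (q_U) = 0.
So q_U = (365 - q_F)/2 and q_F = (342 - q_U)/2.
Substituting one into the other gives q_U = 388/3 and q_F = 319/3.
Price P = 472 - 707/3 = 709/3.
Flint's profit: (709/3 - 130)·(319/3) = 11306.7778.

11306.78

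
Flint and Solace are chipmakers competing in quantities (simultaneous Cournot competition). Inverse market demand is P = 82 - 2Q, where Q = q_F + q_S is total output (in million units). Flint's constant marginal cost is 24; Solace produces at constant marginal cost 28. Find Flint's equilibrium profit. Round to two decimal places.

Flint's profit: π_F = (82 - 2Q)q_F - (24q_F). Setting ∂π_F/∂q_F = 0: 58 - 4q_F - 2(q_S) = 0.
Solace's profit: π_S = (82 - 2Q)q_S - (28q_S). Setting ∂π_S/∂q_S = 0: 54 - 4q_S - 2(q_F) = 0.
Best responses: q_F = (58 - 2q_S)/4, q_S = (54 - 2q_F)/4.
Substituting one into the other gives q_F = 31/3 and q_S = 25/3.
Price P = 82 - 2·(56/3) = 134/3.
Flint's profit: (134/3 - 24)·(31/3) = 1922/9.

213.56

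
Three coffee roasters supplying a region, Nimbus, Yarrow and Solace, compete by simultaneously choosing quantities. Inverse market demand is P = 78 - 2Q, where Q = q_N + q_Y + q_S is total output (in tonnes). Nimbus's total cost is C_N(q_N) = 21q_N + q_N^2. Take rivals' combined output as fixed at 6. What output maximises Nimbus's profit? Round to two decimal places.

7.50

With rivals' combined output fixed at 6, Nimbus's profit is π_N = (78 - 2·6 - 2q_N)q_N - (21q_N + q_N²) = (66 - 2q_N)q_N - (21q_N + q_N²).
∂π_N/∂q_N = 45 - 6q_N = 0, so q_N = 15/2.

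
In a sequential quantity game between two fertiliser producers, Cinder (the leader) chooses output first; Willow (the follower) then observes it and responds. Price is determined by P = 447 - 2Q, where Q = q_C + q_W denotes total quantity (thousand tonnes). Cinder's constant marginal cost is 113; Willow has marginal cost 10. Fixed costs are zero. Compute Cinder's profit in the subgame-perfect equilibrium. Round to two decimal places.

3335.06

Solve by backward induction. Given q_C, the follower Willow maximises π_W = (447 - 2q_C - 2q_W)q_W - 10q_W.
Setting the follower's marginal profit to zero, 437 - 2q_C - 4q_W = 0, i.e. q_W = (437 - 2q_C)/4.
The leader anticipates this reaction. Substituting into P = 447 - 2Q gives P = 457/2 - q_C, so π_C = (457/2 - q_C)q_C - 113q_C.
The leader's first-order condition 231/2 - 2q_C = 0 yields q_C = 231/4.
Then q_W = (437 - 2·(231/4))/4 = 643/8.
Price P = 447 - 2·(1105/8) = 683/4.
Cinder's profit: (683/4 - 113)·(231/4) = 3335.0625.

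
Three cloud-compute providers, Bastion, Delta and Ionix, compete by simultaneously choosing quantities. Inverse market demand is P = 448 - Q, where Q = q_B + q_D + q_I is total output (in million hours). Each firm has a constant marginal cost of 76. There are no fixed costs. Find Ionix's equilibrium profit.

8649

A representative firm's profit is π_i = q_i(448 - Q) - 76q_i.
First-order condition (treating rivals' output as given): 372 - 2q_i - Σ_{j≠i} q_j = 0.
By symmetry each firm produces the same amount; substituting Σ_{j≠i} q_j = 2q_i yields q_i = 372/4 = 93.
Price P = 448 - 279 = 169.
Ionix's profit: (169 - 76)·93 = 8649.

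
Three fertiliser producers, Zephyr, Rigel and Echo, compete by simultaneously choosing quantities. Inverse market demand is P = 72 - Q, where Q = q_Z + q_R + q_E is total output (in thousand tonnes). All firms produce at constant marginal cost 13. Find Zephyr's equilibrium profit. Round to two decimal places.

217.56

A representative firm's profit is π_i = q_i(72 - Q) - 13q_i.
Setting ∂π_i/∂q_i = 0 with rivals' quantities fixed: 59 - 2q_i - Σ_{j≠i} q_j = 0.
By symmetry each firm produces the same amount; substituting Σ_{j≠i} q_j = 2q_i yields q_i = 59/4.
Price P = 72 - 177/4 = 111/4.
Zephyr's profit: (111/4 - 13)·(59/4) = 217.5625.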